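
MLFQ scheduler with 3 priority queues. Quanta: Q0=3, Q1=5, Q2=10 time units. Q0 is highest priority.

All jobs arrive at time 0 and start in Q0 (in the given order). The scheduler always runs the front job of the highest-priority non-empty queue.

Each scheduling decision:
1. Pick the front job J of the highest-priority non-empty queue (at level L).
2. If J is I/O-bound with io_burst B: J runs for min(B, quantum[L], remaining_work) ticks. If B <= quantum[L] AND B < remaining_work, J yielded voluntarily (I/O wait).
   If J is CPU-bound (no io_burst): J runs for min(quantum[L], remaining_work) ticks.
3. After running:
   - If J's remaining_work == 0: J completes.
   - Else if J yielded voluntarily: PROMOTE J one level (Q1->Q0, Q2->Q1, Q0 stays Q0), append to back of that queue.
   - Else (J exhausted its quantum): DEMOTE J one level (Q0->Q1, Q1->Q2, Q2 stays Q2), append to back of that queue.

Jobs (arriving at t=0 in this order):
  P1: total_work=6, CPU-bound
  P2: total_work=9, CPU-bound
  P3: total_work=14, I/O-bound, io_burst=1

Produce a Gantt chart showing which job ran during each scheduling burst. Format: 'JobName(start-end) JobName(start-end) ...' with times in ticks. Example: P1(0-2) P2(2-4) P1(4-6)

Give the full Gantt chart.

Answer: P1(0-3) P2(3-6) P3(6-7) P3(7-8) P3(8-9) P3(9-10) P3(10-11) P3(11-12) P3(12-13) P3(13-14) P3(14-15) P3(15-16) P3(16-17) P3(17-18) P3(18-19) P3(19-20) P1(20-23) P2(23-28) P2(28-29)

Derivation:
t=0-3: P1@Q0 runs 3, rem=3, quantum used, demote→Q1. Q0=[P2,P3] Q1=[P1] Q2=[]
t=3-6: P2@Q0 runs 3, rem=6, quantum used, demote→Q1. Q0=[P3] Q1=[P1,P2] Q2=[]
t=6-7: P3@Q0 runs 1, rem=13, I/O yield, promote→Q0. Q0=[P3] Q1=[P1,P2] Q2=[]
t=7-8: P3@Q0 runs 1, rem=12, I/O yield, promote→Q0. Q0=[P3] Q1=[P1,P2] Q2=[]
t=8-9: P3@Q0 runs 1, rem=11, I/O yield, promote→Q0. Q0=[P3] Q1=[P1,P2] Q2=[]
t=9-10: P3@Q0 runs 1, rem=10, I/O yield, promote→Q0. Q0=[P3] Q1=[P1,P2] Q2=[]
t=10-11: P3@Q0 runs 1, rem=9, I/O yield, promote→Q0. Q0=[P3] Q1=[P1,P2] Q2=[]
t=11-12: P3@Q0 runs 1, rem=8, I/O yield, promote→Q0. Q0=[P3] Q1=[P1,P2] Q2=[]
t=12-13: P3@Q0 runs 1, rem=7, I/O yield, promote→Q0. Q0=[P3] Q1=[P1,P2] Q2=[]
t=13-14: P3@Q0 runs 1, rem=6, I/O yield, promote→Q0. Q0=[P3] Q1=[P1,P2] Q2=[]
t=14-15: P3@Q0 runs 1, rem=5, I/O yield, promote→Q0. Q0=[P3] Q1=[P1,P2] Q2=[]
t=15-16: P3@Q0 runs 1, rem=4, I/O yield, promote→Q0. Q0=[P3] Q1=[P1,P2] Q2=[]
t=16-17: P3@Q0 runs 1, rem=3, I/O yield, promote→Q0. Q0=[P3] Q1=[P1,P2] Q2=[]
t=17-18: P3@Q0 runs 1, rem=2, I/O yield, promote→Q0. Q0=[P3] Q1=[P1,P2] Q2=[]
t=18-19: P3@Q0 runs 1, rem=1, I/O yield, promote→Q0. Q0=[P3] Q1=[P1,P2] Q2=[]
t=19-20: P3@Q0 runs 1, rem=0, completes. Q0=[] Q1=[P1,P2] Q2=[]
t=20-23: P1@Q1 runs 3, rem=0, completes. Q0=[] Q1=[P2] Q2=[]
t=23-28: P2@Q1 runs 5, rem=1, quantum used, demote→Q2. Q0=[] Q1=[] Q2=[P2]
t=28-29: P2@Q2 runs 1, rem=0, completes. Q0=[] Q1=[] Q2=[]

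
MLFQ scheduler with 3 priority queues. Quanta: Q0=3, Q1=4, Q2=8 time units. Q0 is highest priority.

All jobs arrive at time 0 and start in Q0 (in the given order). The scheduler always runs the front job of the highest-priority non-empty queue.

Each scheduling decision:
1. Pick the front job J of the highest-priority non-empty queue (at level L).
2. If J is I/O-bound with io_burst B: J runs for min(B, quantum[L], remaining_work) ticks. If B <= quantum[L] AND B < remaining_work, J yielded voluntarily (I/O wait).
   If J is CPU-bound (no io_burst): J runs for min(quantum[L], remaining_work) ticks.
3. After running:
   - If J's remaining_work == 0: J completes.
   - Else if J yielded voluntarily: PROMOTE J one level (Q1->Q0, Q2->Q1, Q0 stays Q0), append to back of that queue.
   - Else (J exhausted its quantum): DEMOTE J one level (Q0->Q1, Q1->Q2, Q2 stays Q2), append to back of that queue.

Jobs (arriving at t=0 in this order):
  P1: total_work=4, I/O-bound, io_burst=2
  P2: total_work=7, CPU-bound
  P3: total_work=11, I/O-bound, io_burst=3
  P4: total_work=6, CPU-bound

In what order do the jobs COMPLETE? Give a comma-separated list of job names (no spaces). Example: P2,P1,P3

t=0-2: P1@Q0 runs 2, rem=2, I/O yield, promote→Q0. Q0=[P2,P3,P4,P1] Q1=[] Q2=[]
t=2-5: P2@Q0 runs 3, rem=4, quantum used, demote→Q1. Q0=[P3,P4,P1] Q1=[P2] Q2=[]
t=5-8: P3@Q0 runs 3, rem=8, I/O yield, promote→Q0. Q0=[P4,P1,P3] Q1=[P2] Q2=[]
t=8-11: P4@Q0 runs 3, rem=3, quantum used, demote→Q1. Q0=[P1,P3] Q1=[P2,P4] Q2=[]
t=11-13: P1@Q0 runs 2, rem=0, completes. Q0=[P3] Q1=[P2,P4] Q2=[]
t=13-16: P3@Q0 runs 3, rem=5, I/O yield, promote→Q0. Q0=[P3] Q1=[P2,P4] Q2=[]
t=16-19: P3@Q0 runs 3, rem=2, I/O yield, promote→Q0. Q0=[P3] Q1=[P2,P4] Q2=[]
t=19-21: P3@Q0 runs 2, rem=0, completes. Q0=[] Q1=[P2,P4] Q2=[]
t=21-25: P2@Q1 runs 4, rem=0, completes. Q0=[] Q1=[P4] Q2=[]
t=25-28: P4@Q1 runs 3, rem=0, completes. Q0=[] Q1=[] Q2=[]

Answer: P1,P3,P2,P4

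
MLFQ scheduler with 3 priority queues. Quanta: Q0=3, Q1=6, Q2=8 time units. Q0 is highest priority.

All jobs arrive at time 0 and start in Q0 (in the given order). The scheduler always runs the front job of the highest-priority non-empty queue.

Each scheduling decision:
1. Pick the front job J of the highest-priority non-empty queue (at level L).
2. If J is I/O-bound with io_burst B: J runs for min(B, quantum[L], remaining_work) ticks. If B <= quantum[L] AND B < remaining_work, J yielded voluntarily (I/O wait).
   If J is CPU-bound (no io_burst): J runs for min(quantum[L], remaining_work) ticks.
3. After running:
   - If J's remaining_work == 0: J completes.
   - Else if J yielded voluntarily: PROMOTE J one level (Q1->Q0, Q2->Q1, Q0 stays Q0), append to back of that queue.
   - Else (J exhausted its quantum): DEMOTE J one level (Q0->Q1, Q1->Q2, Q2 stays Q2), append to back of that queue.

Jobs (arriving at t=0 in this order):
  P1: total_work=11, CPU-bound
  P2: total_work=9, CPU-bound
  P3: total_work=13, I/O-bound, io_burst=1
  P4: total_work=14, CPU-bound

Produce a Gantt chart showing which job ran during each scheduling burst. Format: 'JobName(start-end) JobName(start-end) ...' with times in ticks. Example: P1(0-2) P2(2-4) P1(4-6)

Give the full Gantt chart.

t=0-3: P1@Q0 runs 3, rem=8, quantum used, demote→Q1. Q0=[P2,P3,P4] Q1=[P1] Q2=[]
t=3-6: P2@Q0 runs 3, rem=6, quantum used, demote→Q1. Q0=[P3,P4] Q1=[P1,P2] Q2=[]
t=6-7: P3@Q0 runs 1, rem=12, I/O yield, promote→Q0. Q0=[P4,P3] Q1=[P1,P2] Q2=[]
t=7-10: P4@Q0 runs 3, rem=11, quantum used, demote→Q1. Q0=[P3] Q1=[P1,P2,P4] Q2=[]
t=10-11: P3@Q0 runs 1, rem=11, I/O yield, promote→Q0. Q0=[P3] Q1=[P1,P2,P4] Q2=[]
t=11-12: P3@Q0 runs 1, rem=10, I/O yield, promote→Q0. Q0=[P3] Q1=[P1,P2,P4] Q2=[]
t=12-13: P3@Q0 runs 1, rem=9, I/O yield, promote→Q0. Q0=[P3] Q1=[P1,P2,P4] Q2=[]
t=13-14: P3@Q0 runs 1, rem=8, I/O yield, promote→Q0. Q0=[P3] Q1=[P1,P2,P4] Q2=[]
t=14-15: P3@Q0 runs 1, rem=7, I/O yield, promote→Q0. Q0=[P3] Q1=[P1,P2,P4] Q2=[]
t=15-16: P3@Q0 runs 1, rem=6, I/O yield, promote→Q0. Q0=[P3] Q1=[P1,P2,P4] Q2=[]
t=16-17: P3@Q0 runs 1, rem=5, I/O yield, promote→Q0. Q0=[P3] Q1=[P1,P2,P4] Q2=[]
t=17-18: P3@Q0 runs 1, rem=4, I/O yield, promote→Q0. Q0=[P3] Q1=[P1,P2,P4] Q2=[]
t=18-19: P3@Q0 runs 1, rem=3, I/O yield, promote→Q0. Q0=[P3] Q1=[P1,P2,P4] Q2=[]
t=19-20: P3@Q0 runs 1, rem=2, I/O yield, promote→Q0. Q0=[P3] Q1=[P1,P2,P4] Q2=[]
t=20-21: P3@Q0 runs 1, rem=1, I/O yield, promote→Q0. Q0=[P3] Q1=[P1,P2,P4] Q2=[]
t=21-22: P3@Q0 runs 1, rem=0, completes. Q0=[] Q1=[P1,P2,P4] Q2=[]
t=22-28: P1@Q1 runs 6, rem=2, quantum used, demote→Q2. Q0=[] Q1=[P2,P4] Q2=[P1]
t=28-34: P2@Q1 runs 6, rem=0, completes. Q0=[] Q1=[P4] Q2=[P1]
t=34-40: P4@Q1 runs 6, rem=5, quantum used, demote→Q2. Q0=[] Q1=[] Q2=[P1,P4]
t=40-42: P1@Q2 runs 2, rem=0, completes. Q0=[] Q1=[] Q2=[P4]
t=42-47: P4@Q2 runs 5, rem=0, completes. Q0=[] Q1=[] Q2=[]

Answer: P1(0-3) P2(3-6) P3(6-7) P4(7-10) P3(10-11) P3(11-12) P3(12-13) P3(13-14) P3(14-15) P3(15-16) P3(16-17) P3(17-18) P3(18-19) P3(19-20) P3(20-21) P3(21-22) P1(22-28) P2(28-34) P4(34-40) P1(40-42) P4(42-47)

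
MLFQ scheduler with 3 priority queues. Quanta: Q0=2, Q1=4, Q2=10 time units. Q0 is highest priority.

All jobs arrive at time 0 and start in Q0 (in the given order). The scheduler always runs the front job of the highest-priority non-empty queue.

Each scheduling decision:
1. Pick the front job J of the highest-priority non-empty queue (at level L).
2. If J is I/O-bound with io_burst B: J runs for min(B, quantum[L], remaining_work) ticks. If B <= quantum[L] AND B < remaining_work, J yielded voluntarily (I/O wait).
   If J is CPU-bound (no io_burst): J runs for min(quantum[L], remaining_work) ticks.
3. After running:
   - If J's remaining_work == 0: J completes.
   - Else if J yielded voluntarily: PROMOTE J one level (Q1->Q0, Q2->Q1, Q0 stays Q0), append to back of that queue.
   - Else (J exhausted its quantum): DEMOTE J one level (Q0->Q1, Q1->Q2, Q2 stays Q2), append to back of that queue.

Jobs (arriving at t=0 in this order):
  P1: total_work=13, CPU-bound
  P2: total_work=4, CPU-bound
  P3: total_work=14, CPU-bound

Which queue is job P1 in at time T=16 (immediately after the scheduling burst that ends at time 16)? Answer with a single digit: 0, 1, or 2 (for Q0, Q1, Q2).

Answer: 2

Derivation:
t=0-2: P1@Q0 runs 2, rem=11, quantum used, demote→Q1. Q0=[P2,P3] Q1=[P1] Q2=[]
t=2-4: P2@Q0 runs 2, rem=2, quantum used, demote→Q1. Q0=[P3] Q1=[P1,P2] Q2=[]
t=4-6: P3@Q0 runs 2, rem=12, quantum used, demote→Q1. Q0=[] Q1=[P1,P2,P3] Q2=[]
t=6-10: P1@Q1 runs 4, rem=7, quantum used, demote→Q2. Q0=[] Q1=[P2,P3] Q2=[P1]
t=10-12: P2@Q1 runs 2, rem=0, completes. Q0=[] Q1=[P3] Q2=[P1]
t=12-16: P3@Q1 runs 4, rem=8, quantum used, demote→Q2. Q0=[] Q1=[] Q2=[P1,P3]
t=16-23: P1@Q2 runs 7, rem=0, completes. Q0=[] Q1=[] Q2=[P3]
t=23-31: P3@Q2 runs 8, rem=0, completes. Q0=[] Q1=[] Q2=[]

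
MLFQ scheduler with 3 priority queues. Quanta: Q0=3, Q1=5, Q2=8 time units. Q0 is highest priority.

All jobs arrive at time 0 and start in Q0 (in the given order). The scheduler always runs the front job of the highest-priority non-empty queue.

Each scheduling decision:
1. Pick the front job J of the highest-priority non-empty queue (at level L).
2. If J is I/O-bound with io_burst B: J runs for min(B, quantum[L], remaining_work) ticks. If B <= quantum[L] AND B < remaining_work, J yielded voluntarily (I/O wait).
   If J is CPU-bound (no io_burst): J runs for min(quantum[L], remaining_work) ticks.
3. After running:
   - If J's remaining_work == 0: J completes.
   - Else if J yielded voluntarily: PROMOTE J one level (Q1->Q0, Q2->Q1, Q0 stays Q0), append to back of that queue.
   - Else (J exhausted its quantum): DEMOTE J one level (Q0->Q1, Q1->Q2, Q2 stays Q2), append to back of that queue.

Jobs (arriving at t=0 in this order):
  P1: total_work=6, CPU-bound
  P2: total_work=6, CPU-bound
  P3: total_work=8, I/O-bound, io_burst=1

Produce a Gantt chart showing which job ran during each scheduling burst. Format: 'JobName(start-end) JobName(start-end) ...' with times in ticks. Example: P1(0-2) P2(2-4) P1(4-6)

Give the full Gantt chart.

Answer: P1(0-3) P2(3-6) P3(6-7) P3(7-8) P3(8-9) P3(9-10) P3(10-11) P3(11-12) P3(12-13) P3(13-14) P1(14-17) P2(17-20)

Derivation:
t=0-3: P1@Q0 runs 3, rem=3, quantum used, demote→Q1. Q0=[P2,P3] Q1=[P1] Q2=[]
t=3-6: P2@Q0 runs 3, rem=3, quantum used, demote→Q1. Q0=[P3] Q1=[P1,P2] Q2=[]
t=6-7: P3@Q0 runs 1, rem=7, I/O yield, promote→Q0. Q0=[P3] Q1=[P1,P2] Q2=[]
t=7-8: P3@Q0 runs 1, rem=6, I/O yield, promote→Q0. Q0=[P3] Q1=[P1,P2] Q2=[]
t=8-9: P3@Q0 runs 1, rem=5, I/O yield, promote→Q0. Q0=[P3] Q1=[P1,P2] Q2=[]
t=9-10: P3@Q0 runs 1, rem=4, I/O yield, promote→Q0. Q0=[P3] Q1=[P1,P2] Q2=[]
t=10-11: P3@Q0 runs 1, rem=3, I/O yield, promote→Q0. Q0=[P3] Q1=[P1,P2] Q2=[]
t=11-12: P3@Q0 runs 1, rem=2, I/O yield, promote→Q0. Q0=[P3] Q1=[P1,P2] Q2=[]
t=12-13: P3@Q0 runs 1, rem=1, I/O yield, promote→Q0. Q0=[P3] Q1=[P1,P2] Q2=[]
t=13-14: P3@Q0 runs 1, rem=0, completes. Q0=[] Q1=[P1,P2] Q2=[]
t=14-17: P1@Q1 runs 3, rem=0, completes. Q0=[] Q1=[P2] Q2=[]
t=17-20: P2@Q1 runs 3, rem=0, completes. Q0=[] Q1=[] Q2=[]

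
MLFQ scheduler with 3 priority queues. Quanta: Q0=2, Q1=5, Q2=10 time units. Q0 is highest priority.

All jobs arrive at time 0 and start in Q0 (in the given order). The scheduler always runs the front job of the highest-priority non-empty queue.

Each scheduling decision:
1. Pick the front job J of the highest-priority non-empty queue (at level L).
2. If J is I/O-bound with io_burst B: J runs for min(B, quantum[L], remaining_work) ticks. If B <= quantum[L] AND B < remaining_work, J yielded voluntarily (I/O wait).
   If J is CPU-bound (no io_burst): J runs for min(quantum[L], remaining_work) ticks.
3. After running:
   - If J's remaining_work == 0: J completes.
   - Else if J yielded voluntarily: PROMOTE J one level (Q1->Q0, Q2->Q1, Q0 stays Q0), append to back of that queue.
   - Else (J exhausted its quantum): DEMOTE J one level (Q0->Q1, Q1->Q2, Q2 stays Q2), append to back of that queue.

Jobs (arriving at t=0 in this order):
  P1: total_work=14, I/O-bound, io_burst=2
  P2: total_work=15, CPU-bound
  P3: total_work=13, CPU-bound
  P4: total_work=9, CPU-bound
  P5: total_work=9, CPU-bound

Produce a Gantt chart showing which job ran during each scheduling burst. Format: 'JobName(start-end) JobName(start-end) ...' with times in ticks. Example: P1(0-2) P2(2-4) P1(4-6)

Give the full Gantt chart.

t=0-2: P1@Q0 runs 2, rem=12, I/O yield, promote→Q0. Q0=[P2,P3,P4,P5,P1] Q1=[] Q2=[]
t=2-4: P2@Q0 runs 2, rem=13, quantum used, demote→Q1. Q0=[P3,P4,P5,P1] Q1=[P2] Q2=[]
t=4-6: P3@Q0 runs 2, rem=11, quantum used, demote→Q1. Q0=[P4,P5,P1] Q1=[P2,P3] Q2=[]
t=6-8: P4@Q0 runs 2, rem=7, quantum used, demote→Q1. Q0=[P5,P1] Q1=[P2,P3,P4] Q2=[]
t=8-10: P5@Q0 runs 2, rem=7, quantum used, demote→Q1. Q0=[P1] Q1=[P2,P3,P4,P5] Q2=[]
t=10-12: P1@Q0 runs 2, rem=10, I/O yield, promote→Q0. Q0=[P1] Q1=[P2,P3,P4,P5] Q2=[]
t=12-14: P1@Q0 runs 2, rem=8, I/O yield, promote→Q0. Q0=[P1] Q1=[P2,P3,P4,P5] Q2=[]
t=14-16: P1@Q0 runs 2, rem=6, I/O yield, promote→Q0. Q0=[P1] Q1=[P2,P3,P4,P5] Q2=[]
t=16-18: P1@Q0 runs 2, rem=4, I/O yield, promote→Q0. Q0=[P1] Q1=[P2,P3,P4,P5] Q2=[]
t=18-20: P1@Q0 runs 2, rem=2, I/O yield, promote→Q0. Q0=[P1] Q1=[P2,P3,P4,P5] Q2=[]
t=20-22: P1@Q0 runs 2, rem=0, completes. Q0=[] Q1=[P2,P3,P4,P5] Q2=[]
t=22-27: P2@Q1 runs 5, rem=8, quantum used, demote→Q2. Q0=[] Q1=[P3,P4,P5] Q2=[P2]
t=27-32: P3@Q1 runs 5, rem=6, quantum used, demote→Q2. Q0=[] Q1=[P4,P5] Q2=[P2,P3]
t=32-37: P4@Q1 runs 5, rem=2, quantum used, demote→Q2. Q0=[] Q1=[P5] Q2=[P2,P3,P4]
t=37-42: P5@Q1 runs 5, rem=2, quantum used, demote→Q2. Q0=[] Q1=[] Q2=[P2,P3,P4,P5]
t=42-50: P2@Q2 runs 8, rem=0, completes. Q0=[] Q1=[] Q2=[P3,P4,P5]
t=50-56: P3@Q2 runs 6, rem=0, completes. Q0=[] Q1=[] Q2=[P4,P5]
t=56-58: P4@Q2 runs 2, rem=0, completes. Q0=[] Q1=[] Q2=[P5]
t=58-60: P5@Q2 runs 2, rem=0, completes. Q0=[] Q1=[] Q2=[]

Answer: P1(0-2) P2(2-4) P3(4-6) P4(6-8) P5(8-10) P1(10-12) P1(12-14) P1(14-16) P1(16-18) P1(18-20) P1(20-22) P2(22-27) P3(27-32) P4(32-37) P5(37-42) P2(42-50) P3(50-56) P4(56-58) P5(58-60)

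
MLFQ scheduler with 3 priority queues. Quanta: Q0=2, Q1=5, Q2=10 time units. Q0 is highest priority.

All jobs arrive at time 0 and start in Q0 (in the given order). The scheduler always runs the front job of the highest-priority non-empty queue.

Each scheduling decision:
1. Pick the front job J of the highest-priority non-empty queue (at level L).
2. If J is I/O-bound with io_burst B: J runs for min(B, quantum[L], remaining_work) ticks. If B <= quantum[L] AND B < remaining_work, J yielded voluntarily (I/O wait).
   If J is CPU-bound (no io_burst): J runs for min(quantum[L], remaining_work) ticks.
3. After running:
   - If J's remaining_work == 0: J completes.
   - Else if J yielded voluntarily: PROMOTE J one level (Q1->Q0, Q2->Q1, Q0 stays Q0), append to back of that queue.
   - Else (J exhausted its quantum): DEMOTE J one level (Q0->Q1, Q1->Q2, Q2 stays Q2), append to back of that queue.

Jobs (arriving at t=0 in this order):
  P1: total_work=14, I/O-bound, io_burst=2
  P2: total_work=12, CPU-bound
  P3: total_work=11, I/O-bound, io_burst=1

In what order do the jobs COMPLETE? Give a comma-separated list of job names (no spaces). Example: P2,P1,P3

Answer: P1,P3,P2

Derivation:
t=0-2: P1@Q0 runs 2, rem=12, I/O yield, promote→Q0. Q0=[P2,P3,P1] Q1=[] Q2=[]
t=2-4: P2@Q0 runs 2, rem=10, quantum used, demote→Q1. Q0=[P3,P1] Q1=[P2] Q2=[]
t=4-5: P3@Q0 runs 1, rem=10, I/O yield, promote→Q0. Q0=[P1,P3] Q1=[P2] Q2=[]
t=5-7: P1@Q0 runs 2, rem=10, I/O yield, promote→Q0. Q0=[P3,P1] Q1=[P2] Q2=[]
t=7-8: P3@Q0 runs 1, rem=9, I/O yield, promote→Q0. Q0=[P1,P3] Q1=[P2] Q2=[]
t=8-10: P1@Q0 runs 2, rem=8, I/O yield, promote→Q0. Q0=[P3,P1] Q1=[P2] Q2=[]
t=10-11: P3@Q0 runs 1, rem=8, I/O yield, promote→Q0. Q0=[P1,P3] Q1=[P2] Q2=[]
t=11-13: P1@Q0 runs 2, rem=6, I/O yield, promote→Q0. Q0=[P3,P1] Q1=[P2] Q2=[]
t=13-14: P3@Q0 runs 1, rem=7, I/O yield, promote→Q0. Q0=[P1,P3] Q1=[P2] Q2=[]
t=14-16: P1@Q0 runs 2, rem=4, I/O yield, promote→Q0. Q0=[P3,P1] Q1=[P2] Q2=[]
t=16-17: P3@Q0 runs 1, rem=6, I/O yield, promote→Q0. Q0=[P1,P3] Q1=[P2] Q2=[]
t=17-19: P1@Q0 runs 2, rem=2, I/O yield, promote→Q0. Q0=[P3,P1] Q1=[P2] Q2=[]
t=19-20: P3@Q0 runs 1, rem=5, I/O yield, promote→Q0. Q0=[P1,P3] Q1=[P2] Q2=[]
t=20-22: P1@Q0 runs 2, rem=0, completes. Q0=[P3] Q1=[P2] Q2=[]
t=22-23: P3@Q0 runs 1, rem=4, I/O yield, promote→Q0. Q0=[P3] Q1=[P2] Q2=[]
t=23-24: P3@Q0 runs 1, rem=3, I/O yield, promote→Q0. Q0=[P3] Q1=[P2] Q2=[]
t=24-25: P3@Q0 runs 1, rem=2, I/O yield, promote→Q0. Q0=[P3] Q1=[P2] Q2=[]
t=25-26: P3@Q0 runs 1, rem=1, I/O yield, promote→Q0. Q0=[P3] Q1=[P2] Q2=[]
t=26-27: P3@Q0 runs 1, rem=0, completes. Q0=[] Q1=[P2] Q2=[]
t=27-32: P2@Q1 runs 5, rem=5, quantum used, demote→Q2. Q0=[] Q1=[] Q2=[P2]
t=32-37: P2@Q2 runs 5, rem=0, completes. Q0=[] Q1=[] Q2=[]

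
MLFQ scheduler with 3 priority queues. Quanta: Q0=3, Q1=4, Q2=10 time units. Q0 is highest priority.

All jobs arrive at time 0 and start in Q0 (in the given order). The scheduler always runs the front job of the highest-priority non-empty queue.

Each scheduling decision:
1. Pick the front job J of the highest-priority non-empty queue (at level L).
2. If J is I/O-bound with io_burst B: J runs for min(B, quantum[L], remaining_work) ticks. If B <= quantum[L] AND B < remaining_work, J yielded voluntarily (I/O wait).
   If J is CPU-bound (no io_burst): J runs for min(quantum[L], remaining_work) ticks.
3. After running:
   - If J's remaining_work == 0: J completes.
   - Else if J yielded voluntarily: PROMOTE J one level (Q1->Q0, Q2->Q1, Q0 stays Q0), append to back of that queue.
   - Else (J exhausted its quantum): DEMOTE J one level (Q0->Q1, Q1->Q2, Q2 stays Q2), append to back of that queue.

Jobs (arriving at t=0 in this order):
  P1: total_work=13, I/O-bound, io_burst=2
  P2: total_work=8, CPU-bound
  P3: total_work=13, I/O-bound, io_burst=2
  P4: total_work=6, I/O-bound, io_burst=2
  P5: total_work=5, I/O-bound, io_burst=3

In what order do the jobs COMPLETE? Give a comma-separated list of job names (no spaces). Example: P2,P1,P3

t=0-2: P1@Q0 runs 2, rem=11, I/O yield, promote→Q0. Q0=[P2,P3,P4,P5,P1] Q1=[] Q2=[]
t=2-5: P2@Q0 runs 3, rem=5, quantum used, demote→Q1. Q0=[P3,P4,P5,P1] Q1=[P2] Q2=[]
t=5-7: P3@Q0 runs 2, rem=11, I/O yield, promote→Q0. Q0=[P4,P5,P1,P3] Q1=[P2] Q2=[]
t=7-9: P4@Q0 runs 2, rem=4, I/O yield, promote→Q0. Q0=[P5,P1,P3,P4] Q1=[P2] Q2=[]
t=9-12: P5@Q0 runs 3, rem=2, I/O yield, promote→Q0. Q0=[P1,P3,P4,P5] Q1=[P2] Q2=[]
t=12-14: P1@Q0 runs 2, rem=9, I/O yield, promote→Q0. Q0=[P3,P4,P5,P1] Q1=[P2] Q2=[]
t=14-16: P3@Q0 runs 2, rem=9, I/O yield, promote→Q0. Q0=[P4,P5,P1,P3] Q1=[P2] Q2=[]
t=16-18: P4@Q0 runs 2, rem=2, I/O yield, promote→Q0. Q0=[P5,P1,P3,P4] Q1=[P2] Q2=[]
t=18-20: P5@Q0 runs 2, rem=0, completes. Q0=[P1,P3,P4] Q1=[P2] Q2=[]
t=20-22: P1@Q0 runs 2, rem=7, I/O yield, promote→Q0. Q0=[P3,P4,P1] Q1=[P2] Q2=[]
t=22-24: P3@Q0 runs 2, rem=7, I/O yield, promote→Q0. Q0=[P4,P1,P3] Q1=[P2] Q2=[]
t=24-26: P4@Q0 runs 2, rem=0, completes. Q0=[P1,P3] Q1=[P2] Q2=[]
t=26-28: P1@Q0 runs 2, rem=5, I/O yield, promote→Q0. Q0=[P3,P1] Q1=[P2] Q2=[]
t=28-30: P3@Q0 runs 2, rem=5, I/O yield, promote→Q0. Q0=[P1,P3] Q1=[P2] Q2=[]
t=30-32: P1@Q0 runs 2, rem=3, I/O yield, promote→Q0. Q0=[P3,P1] Q1=[P2] Q2=[]
t=32-34: P3@Q0 runs 2, rem=3, I/O yield, promote→Q0. Q0=[P1,P3] Q1=[P2] Q2=[]
t=34-36: P1@Q0 runs 2, rem=1, I/O yield, promote→Q0. Q0=[P3,P1] Q1=[P2] Q2=[]
t=36-38: P3@Q0 runs 2, rem=1, I/O yield, promote→Q0. Q0=[P1,P3] Q1=[P2] Q2=[]
t=38-39: P1@Q0 runs 1, rem=0, completes. Q0=[P3] Q1=[P2] Q2=[]
t=39-40: P3@Q0 runs 1, rem=0, completes. Q0=[] Q1=[P2] Q2=[]
t=40-44: P2@Q1 runs 4, rem=1, quantum used, demote→Q2. Q0=[] Q1=[] Q2=[P2]
t=44-45: P2@Q2 runs 1, rem=0, completes. Q0=[] Q1=[] Q2=[]

Answer: P5,P4,P1,P3,P2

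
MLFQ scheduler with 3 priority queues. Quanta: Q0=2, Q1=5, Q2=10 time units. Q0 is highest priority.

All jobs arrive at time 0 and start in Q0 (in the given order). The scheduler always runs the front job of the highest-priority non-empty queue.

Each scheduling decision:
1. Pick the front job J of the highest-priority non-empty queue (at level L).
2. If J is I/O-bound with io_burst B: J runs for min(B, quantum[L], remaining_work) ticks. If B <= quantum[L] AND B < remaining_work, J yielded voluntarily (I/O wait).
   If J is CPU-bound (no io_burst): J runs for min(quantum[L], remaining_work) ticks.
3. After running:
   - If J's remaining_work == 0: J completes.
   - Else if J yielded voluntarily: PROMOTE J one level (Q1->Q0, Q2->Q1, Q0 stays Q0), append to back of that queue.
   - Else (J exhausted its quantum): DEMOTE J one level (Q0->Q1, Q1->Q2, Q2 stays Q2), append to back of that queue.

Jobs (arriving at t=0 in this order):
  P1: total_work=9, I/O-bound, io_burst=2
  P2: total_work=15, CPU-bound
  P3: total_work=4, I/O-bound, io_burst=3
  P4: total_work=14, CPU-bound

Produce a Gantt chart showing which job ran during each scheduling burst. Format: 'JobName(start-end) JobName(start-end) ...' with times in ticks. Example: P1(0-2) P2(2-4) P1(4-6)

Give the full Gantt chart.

t=0-2: P1@Q0 runs 2, rem=7, I/O yield, promote→Q0. Q0=[P2,P3,P4,P1] Q1=[] Q2=[]
t=2-4: P2@Q0 runs 2, rem=13, quantum used, demote→Q1. Q0=[P3,P4,P1] Q1=[P2] Q2=[]
t=4-6: P3@Q0 runs 2, rem=2, quantum used, demote→Q1. Q0=[P4,P1] Q1=[P2,P3] Q2=[]
t=6-8: P4@Q0 runs 2, rem=12, quantum used, demote→Q1. Q0=[P1] Q1=[P2,P3,P4] Q2=[]
t=8-10: P1@Q0 runs 2, rem=5, I/O yield, promote→Q0. Q0=[P1] Q1=[P2,P3,P4] Q2=[]
t=10-12: P1@Q0 runs 2, rem=3, I/O yield, promote→Q0. Q0=[P1] Q1=[P2,P3,P4] Q2=[]
t=12-14: P1@Q0 runs 2, rem=1, I/O yield, promote→Q0. Q0=[P1] Q1=[P2,P3,P4] Q2=[]
t=14-15: P1@Q0 runs 1, rem=0, completes. Q0=[] Q1=[P2,P3,P4] Q2=[]
t=15-20: P2@Q1 runs 5, rem=8, quantum used, demote→Q2. Q0=[] Q1=[P3,P4] Q2=[P2]
t=20-22: P3@Q1 runs 2, rem=0, completes. Q0=[] Q1=[P4] Q2=[P2]
t=22-27: P4@Q1 runs 5, rem=7, quantum used, demote→Q2. Q0=[] Q1=[] Q2=[P2,P4]
t=27-35: P2@Q2 runs 8, rem=0, completes. Q0=[] Q1=[] Q2=[P4]
t=35-42: P4@Q2 runs 7, rem=0, completes. Q0=[] Q1=[] Q2=[]

Answer: P1(0-2) P2(2-4) P3(4-6) P4(6-8) P1(8-10) P1(10-12) P1(12-14) P1(14-15) P2(15-20) P3(20-22) P4(22-27) P2(27-35) P4(35-42)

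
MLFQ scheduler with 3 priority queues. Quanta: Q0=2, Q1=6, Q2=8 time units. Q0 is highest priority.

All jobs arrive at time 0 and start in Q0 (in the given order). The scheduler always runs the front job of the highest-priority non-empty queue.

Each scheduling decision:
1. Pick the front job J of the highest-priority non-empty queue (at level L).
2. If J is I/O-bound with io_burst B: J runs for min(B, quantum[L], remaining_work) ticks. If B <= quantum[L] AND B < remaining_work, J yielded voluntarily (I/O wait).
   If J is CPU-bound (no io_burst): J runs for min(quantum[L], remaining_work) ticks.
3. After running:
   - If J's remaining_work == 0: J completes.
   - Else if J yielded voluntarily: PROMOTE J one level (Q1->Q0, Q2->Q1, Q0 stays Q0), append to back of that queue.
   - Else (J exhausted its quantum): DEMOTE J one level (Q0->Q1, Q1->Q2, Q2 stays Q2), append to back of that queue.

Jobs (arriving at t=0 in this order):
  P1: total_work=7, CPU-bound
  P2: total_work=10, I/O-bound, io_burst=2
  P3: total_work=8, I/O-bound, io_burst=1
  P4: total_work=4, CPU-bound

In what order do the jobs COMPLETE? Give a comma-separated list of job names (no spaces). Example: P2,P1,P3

Answer: P2,P3,P1,P4

Derivation:
t=0-2: P1@Q0 runs 2, rem=5, quantum used, demote→Q1. Q0=[P2,P3,P4] Q1=[P1] Q2=[]
t=2-4: P2@Q0 runs 2, rem=8, I/O yield, promote→Q0. Q0=[P3,P4,P2] Q1=[P1] Q2=[]
t=4-5: P3@Q0 runs 1, rem=7, I/O yield, promote→Q0. Q0=[P4,P2,P3] Q1=[P1] Q2=[]
t=5-7: P4@Q0 runs 2, rem=2, quantum used, demote→Q1. Q0=[P2,P3] Q1=[P1,P4] Q2=[]
t=7-9: P2@Q0 runs 2, rem=6, I/O yield, promote→Q0. Q0=[P3,P2] Q1=[P1,P4] Q2=[]
t=9-10: P3@Q0 runs 1, rem=6, I/O yield, promote→Q0. Q0=[P2,P3] Q1=[P1,P4] Q2=[]
t=10-12: P2@Q0 runs 2, rem=4, I/O yield, promote→Q0. Q0=[P3,P2] Q1=[P1,P4] Q2=[]
t=12-13: P3@Q0 runs 1, rem=5, I/O yield, promote→Q0. Q0=[P2,P3] Q1=[P1,P4] Q2=[]
t=13-15: P2@Q0 runs 2, rem=2, I/O yield, promote→Q0. Q0=[P3,P2] Q1=[P1,P4] Q2=[]
t=15-16: P3@Q0 runs 1, rem=4, I/O yield, promote→Q0. Q0=[P2,P3] Q1=[P1,P4] Q2=[]
t=16-18: P2@Q0 runs 2, rem=0, completes. Q0=[P3] Q1=[P1,P4] Q2=[]
t=18-19: P3@Q0 runs 1, rem=3, I/O yield, promote→Q0. Q0=[P3] Q1=[P1,P4] Q2=[]
t=19-20: P3@Q0 runs 1, rem=2, I/O yield, promote→Q0. Q0=[P3] Q1=[P1,P4] Q2=[]
t=20-21: P3@Q0 runs 1, rem=1, I/O yield, promote→Q0. Q0=[P3] Q1=[P1,P4] Q2=[]
t=21-22: P3@Q0 runs 1, rem=0, completes. Q0=[] Q1=[P1,P4] Q2=[]
t=22-27: P1@Q1 runs 5, rem=0, completes. Q0=[] Q1=[P4] Q2=[]
t=27-29: P4@Q1 runs 2, rem=0, completes. Q0=[] Q1=[] Q2=[]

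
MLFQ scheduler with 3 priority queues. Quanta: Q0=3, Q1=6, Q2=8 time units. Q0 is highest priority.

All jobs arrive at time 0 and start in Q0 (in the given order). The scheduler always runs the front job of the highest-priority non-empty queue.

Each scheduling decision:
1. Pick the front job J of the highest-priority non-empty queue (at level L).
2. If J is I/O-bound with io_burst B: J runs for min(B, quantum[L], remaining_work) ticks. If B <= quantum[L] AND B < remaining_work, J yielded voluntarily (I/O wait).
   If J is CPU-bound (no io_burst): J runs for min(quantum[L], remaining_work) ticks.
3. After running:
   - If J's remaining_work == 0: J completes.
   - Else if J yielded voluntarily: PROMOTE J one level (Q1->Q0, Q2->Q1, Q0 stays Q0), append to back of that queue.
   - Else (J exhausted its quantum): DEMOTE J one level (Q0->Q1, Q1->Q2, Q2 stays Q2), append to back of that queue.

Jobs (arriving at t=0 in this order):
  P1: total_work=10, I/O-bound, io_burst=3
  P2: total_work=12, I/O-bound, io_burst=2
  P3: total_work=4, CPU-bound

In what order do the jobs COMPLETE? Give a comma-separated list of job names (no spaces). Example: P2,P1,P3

t=0-3: P1@Q0 runs 3, rem=7, I/O yield, promote→Q0. Q0=[P2,P3,P1] Q1=[] Q2=[]
t=3-5: P2@Q0 runs 2, rem=10, I/O yield, promote→Q0. Q0=[P3,P1,P2] Q1=[] Q2=[]
t=5-8: P3@Q0 runs 3, rem=1, quantum used, demote→Q1. Q0=[P1,P2] Q1=[P3] Q2=[]
t=8-11: P1@Q0 runs 3, rem=4, I/O yield, promote→Q0. Q0=[P2,P1] Q1=[P3] Q2=[]
t=11-13: P2@Q0 runs 2, rem=8, I/O yield, promote→Q0. Q0=[P1,P2] Q1=[P3] Q2=[]
t=13-16: P1@Q0 runs 3, rem=1, I/O yield, promote→Q0. Q0=[P2,P1] Q1=[P3] Q2=[]
t=16-18: P2@Q0 runs 2, rem=6, I/O yield, promote→Q0. Q0=[P1,P2] Q1=[P3] Q2=[]
t=18-19: P1@Q0 runs 1, rem=0, completes. Q0=[P2] Q1=[P3] Q2=[]
t=19-21: P2@Q0 runs 2, rem=4, I/O yield, promote→Q0. Q0=[P2] Q1=[P3] Q2=[]
t=21-23: P2@Q0 runs 2, rem=2, I/O yield, promote→Q0. Q0=[P2] Q1=[P3] Q2=[]
t=23-25: P2@Q0 runs 2, rem=0, completes. Q0=[] Q1=[P3] Q2=[]
t=25-26: P3@Q1 runs 1, rem=0, completes. Q0=[] Q1=[] Q2=[]

Answer: P1,P2,P3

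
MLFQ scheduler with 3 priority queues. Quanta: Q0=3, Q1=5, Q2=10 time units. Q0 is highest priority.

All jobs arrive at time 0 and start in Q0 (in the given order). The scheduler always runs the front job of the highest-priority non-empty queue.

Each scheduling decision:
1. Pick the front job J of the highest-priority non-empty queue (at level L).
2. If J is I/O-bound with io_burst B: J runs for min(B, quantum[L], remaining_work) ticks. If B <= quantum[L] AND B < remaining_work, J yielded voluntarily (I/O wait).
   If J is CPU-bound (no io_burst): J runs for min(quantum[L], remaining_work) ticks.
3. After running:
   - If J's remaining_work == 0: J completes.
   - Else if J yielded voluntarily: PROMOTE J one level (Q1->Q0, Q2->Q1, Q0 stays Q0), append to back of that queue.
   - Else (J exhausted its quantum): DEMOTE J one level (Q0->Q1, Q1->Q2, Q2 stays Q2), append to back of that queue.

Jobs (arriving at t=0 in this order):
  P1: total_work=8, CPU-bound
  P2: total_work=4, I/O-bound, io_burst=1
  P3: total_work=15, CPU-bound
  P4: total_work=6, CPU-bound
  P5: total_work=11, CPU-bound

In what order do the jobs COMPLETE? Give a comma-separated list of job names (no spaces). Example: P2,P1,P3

Answer: P2,P1,P4,P3,P5

Derivation:
t=0-3: P1@Q0 runs 3, rem=5, quantum used, demote→Q1. Q0=[P2,P3,P4,P5] Q1=[P1] Q2=[]
t=3-4: P2@Q0 runs 1, rem=3, I/O yield, promote→Q0. Q0=[P3,P4,P5,P2] Q1=[P1] Q2=[]
t=4-7: P3@Q0 runs 3, rem=12, quantum used, demote→Q1. Q0=[P4,P5,P2] Q1=[P1,P3] Q2=[]
t=7-10: P4@Q0 runs 3, rem=3, quantum used, demote→Q1. Q0=[P5,P2] Q1=[P1,P3,P4] Q2=[]
t=10-13: P5@Q0 runs 3, rem=8, quantum used, demote→Q1. Q0=[P2] Q1=[P1,P3,P4,P5] Q2=[]
t=13-14: P2@Q0 runs 1, rem=2, I/O yield, promote→Q0. Q0=[P2] Q1=[P1,P3,P4,P5] Q2=[]
t=14-15: P2@Q0 runs 1, rem=1, I/O yield, promote→Q0. Q0=[P2] Q1=[P1,P3,P4,P5] Q2=[]
t=15-16: P2@Q0 runs 1, rem=0, completes. Q0=[] Q1=[P1,P3,P4,P5] Q2=[]
t=16-21: P1@Q1 runs 5, rem=0, completes. Q0=[] Q1=[P3,P4,P5] Q2=[]
t=21-26: P3@Q1 runs 5, rem=7, quantum used, demote→Q2. Q0=[] Q1=[P4,P5] Q2=[P3]
t=26-29: P4@Q1 runs 3, rem=0, completes. Q0=[] Q1=[P5] Q2=[P3]
t=29-34: P5@Q1 runs 5, rem=3, quantum used, demote→Q2. Q0=[] Q1=[] Q2=[P3,P5]
t=34-41: P3@Q2 runs 7, rem=0, completes. Q0=[] Q1=[] Q2=[P5]
t=41-44: P5@Q2 runs 3, rem=0, completes. Q0=[] Q1=[] Q2=[]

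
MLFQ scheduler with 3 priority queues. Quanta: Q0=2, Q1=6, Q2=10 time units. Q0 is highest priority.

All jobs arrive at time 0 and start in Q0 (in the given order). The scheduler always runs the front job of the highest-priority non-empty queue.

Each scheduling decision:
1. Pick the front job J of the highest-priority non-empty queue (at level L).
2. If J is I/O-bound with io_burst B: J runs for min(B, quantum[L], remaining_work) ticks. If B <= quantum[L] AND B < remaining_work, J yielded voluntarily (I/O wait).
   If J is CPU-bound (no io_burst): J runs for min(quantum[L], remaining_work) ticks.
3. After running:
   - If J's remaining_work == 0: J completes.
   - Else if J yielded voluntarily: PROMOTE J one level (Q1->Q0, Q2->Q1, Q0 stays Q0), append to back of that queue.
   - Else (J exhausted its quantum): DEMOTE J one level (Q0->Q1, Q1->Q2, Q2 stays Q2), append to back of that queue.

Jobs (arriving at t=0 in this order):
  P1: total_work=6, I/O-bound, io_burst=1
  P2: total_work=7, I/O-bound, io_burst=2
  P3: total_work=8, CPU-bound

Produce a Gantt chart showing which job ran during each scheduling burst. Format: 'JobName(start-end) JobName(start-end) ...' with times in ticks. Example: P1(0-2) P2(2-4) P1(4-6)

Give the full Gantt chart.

t=0-1: P1@Q0 runs 1, rem=5, I/O yield, promote→Q0. Q0=[P2,P3,P1] Q1=[] Q2=[]
t=1-3: P2@Q0 runs 2, rem=5, I/O yield, promote→Q0. Q0=[P3,P1,P2] Q1=[] Q2=[]
t=3-5: P3@Q0 runs 2, rem=6, quantum used, demote→Q1. Q0=[P1,P2] Q1=[P3] Q2=[]
t=5-6: P1@Q0 runs 1, rem=4, I/O yield, promote→Q0. Q0=[P2,P1] Q1=[P3] Q2=[]
t=6-8: P2@Q0 runs 2, rem=3, I/O yield, promote→Q0. Q0=[P1,P2] Q1=[P3] Q2=[]
t=8-9: P1@Q0 runs 1, rem=3, I/O yield, promote→Q0. Q0=[P2,P1] Q1=[P3] Q2=[]
t=9-11: P2@Q0 runs 2, rem=1, I/O yield, promote→Q0. Q0=[P1,P2] Q1=[P3] Q2=[]
t=11-12: P1@Q0 runs 1, rem=2, I/O yield, promote→Q0. Q0=[P2,P1] Q1=[P3] Q2=[]
t=12-13: P2@Q0 runs 1, rem=0, completes. Q0=[P1] Q1=[P3] Q2=[]
t=13-14: P1@Q0 runs 1, rem=1, I/O yield, promote→Q0. Q0=[P1] Q1=[P3] Q2=[]
t=14-15: P1@Q0 runs 1, rem=0, completes. Q0=[] Q1=[P3] Q2=[]
t=15-21: P3@Q1 runs 6, rem=0, completes. Q0=[] Q1=[] Q2=[]

Answer: P1(0-1) P2(1-3) P3(3-5) P1(5-6) P2(6-8) P1(8-9) P2(9-11) P1(11-12) P2(12-13) P1(13-14) P1(14-15) P3(15-21)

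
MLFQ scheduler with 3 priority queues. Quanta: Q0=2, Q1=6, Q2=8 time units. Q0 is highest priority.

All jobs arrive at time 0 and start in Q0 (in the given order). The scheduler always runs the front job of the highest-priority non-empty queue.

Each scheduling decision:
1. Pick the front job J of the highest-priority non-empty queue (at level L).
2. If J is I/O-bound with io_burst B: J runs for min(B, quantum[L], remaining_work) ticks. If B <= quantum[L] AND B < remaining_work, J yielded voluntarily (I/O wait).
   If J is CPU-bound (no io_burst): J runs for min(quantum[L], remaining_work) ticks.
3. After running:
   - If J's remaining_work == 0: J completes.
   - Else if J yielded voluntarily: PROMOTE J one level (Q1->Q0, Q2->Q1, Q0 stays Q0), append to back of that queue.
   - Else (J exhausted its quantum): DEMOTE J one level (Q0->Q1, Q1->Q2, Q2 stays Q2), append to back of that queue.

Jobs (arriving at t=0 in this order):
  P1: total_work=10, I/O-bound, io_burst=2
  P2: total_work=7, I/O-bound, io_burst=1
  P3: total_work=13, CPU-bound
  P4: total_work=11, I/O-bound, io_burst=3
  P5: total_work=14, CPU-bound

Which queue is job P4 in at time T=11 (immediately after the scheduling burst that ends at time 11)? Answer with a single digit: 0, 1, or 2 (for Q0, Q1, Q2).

t=0-2: P1@Q0 runs 2, rem=8, I/O yield, promote→Q0. Q0=[P2,P3,P4,P5,P1] Q1=[] Q2=[]
t=2-3: P2@Q0 runs 1, rem=6, I/O yield, promote→Q0. Q0=[P3,P4,P5,P1,P2] Q1=[] Q2=[]
t=3-5: P3@Q0 runs 2, rem=11, quantum used, demote→Q1. Q0=[P4,P5,P1,P2] Q1=[P3] Q2=[]
t=5-7: P4@Q0 runs 2, rem=9, quantum used, demote→Q1. Q0=[P5,P1,P2] Q1=[P3,P4] Q2=[]
t=7-9: P5@Q0 runs 2, rem=12, quantum used, demote→Q1. Q0=[P1,P2] Q1=[P3,P4,P5] Q2=[]
t=9-11: P1@Q0 runs 2, rem=6, I/O yield, promote→Q0. Q0=[P2,P1] Q1=[P3,P4,P5] Q2=[]
t=11-12: P2@Q0 runs 1, rem=5, I/O yield, promote→Q0. Q0=[P1,P2] Q1=[P3,P4,P5] Q2=[]
t=12-14: P1@Q0 runs 2, rem=4, I/O yield, promote→Q0. Q0=[P2,P1] Q1=[P3,P4,P5] Q2=[]
t=14-15: P2@Q0 runs 1, rem=4, I/O yield, promote→Q0. Q0=[P1,P2] Q1=[P3,P4,P5] Q2=[]
t=15-17: P1@Q0 runs 2, rem=2, I/O yield, promote→Q0. Q0=[P2,P1] Q1=[P3,P4,P5] Q2=[]
t=17-18: P2@Q0 runs 1, rem=3, I/O yield, promote→Q0. Q0=[P1,P2] Q1=[P3,P4,P5] Q2=[]
t=18-20: P1@Q0 runs 2, rem=0, completes. Q0=[P2] Q1=[P3,P4,P5] Q2=[]
t=20-21: P2@Q0 runs 1, rem=2, I/O yield, promote→Q0. Q0=[P2] Q1=[P3,P4,P5] Q2=[]
t=21-22: P2@Q0 runs 1, rem=1, I/O yield, promote→Q0. Q0=[P2] Q1=[P3,P4,P5] Q2=[]
t=22-23: P2@Q0 runs 1, rem=0, completes. Q0=[] Q1=[P3,P4,P5] Q2=[]
t=23-29: P3@Q1 runs 6, rem=5, quantum used, demote→Q2. Q0=[] Q1=[P4,P5] Q2=[P3]
t=29-32: P4@Q1 runs 3, rem=6, I/O yield, promote→Q0. Q0=[P4] Q1=[P5] Q2=[P3]
t=32-34: P4@Q0 runs 2, rem=4, quantum used, demote→Q1. Q0=[] Q1=[P5,P4] Q2=[P3]
t=34-40: P5@Q1 runs 6, rem=6, quantum used, demote→Q2. Q0=[] Q1=[P4] Q2=[P3,P5]
t=40-43: P4@Q1 runs 3, rem=1, I/O yield, promote→Q0. Q0=[P4] Q1=[] Q2=[P3,P5]
t=43-44: P4@Q0 runs 1, rem=0, completes. Q0=[] Q1=[] Q2=[P3,P5]
t=44-49: P3@Q2 runs 5, rem=0, completes. Q0=[] Q1=[] Q2=[P5]
t=49-55: P5@Q2 runs 6, rem=0, completes. Q0=[] Q1=[] Q2=[]

Answer: 1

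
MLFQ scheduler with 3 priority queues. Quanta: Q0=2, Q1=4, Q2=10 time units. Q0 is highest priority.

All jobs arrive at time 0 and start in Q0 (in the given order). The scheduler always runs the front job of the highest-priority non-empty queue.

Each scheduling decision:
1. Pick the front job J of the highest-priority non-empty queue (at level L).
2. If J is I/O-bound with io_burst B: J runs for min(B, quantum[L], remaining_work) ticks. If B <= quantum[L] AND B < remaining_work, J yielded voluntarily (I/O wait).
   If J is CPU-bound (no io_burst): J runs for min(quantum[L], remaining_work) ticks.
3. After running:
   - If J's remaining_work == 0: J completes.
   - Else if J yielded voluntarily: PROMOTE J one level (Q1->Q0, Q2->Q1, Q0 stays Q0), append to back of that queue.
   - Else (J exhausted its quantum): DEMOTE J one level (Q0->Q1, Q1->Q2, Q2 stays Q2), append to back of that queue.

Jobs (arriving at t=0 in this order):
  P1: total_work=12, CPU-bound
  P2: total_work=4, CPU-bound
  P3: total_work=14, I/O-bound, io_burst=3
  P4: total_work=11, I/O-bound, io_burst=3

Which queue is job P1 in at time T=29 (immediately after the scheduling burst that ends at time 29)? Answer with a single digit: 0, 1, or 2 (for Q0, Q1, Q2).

Answer: 2

Derivation:
t=0-2: P1@Q0 runs 2, rem=10, quantum used, demote→Q1. Q0=[P2,P3,P4] Q1=[P1] Q2=[]
t=2-4: P2@Q0 runs 2, rem=2, quantum used, demote→Q1. Q0=[P3,P4] Q1=[P1,P2] Q2=[]
t=4-6: P3@Q0 runs 2, rem=12, quantum used, demote→Q1. Q0=[P4] Q1=[P1,P2,P3] Q2=[]
t=6-8: P4@Q0 runs 2, rem=9, quantum used, demote→Q1. Q0=[] Q1=[P1,P2,P3,P4] Q2=[]
t=8-12: P1@Q1 runs 4, rem=6, quantum used, demote→Q2. Q0=[] Q1=[P2,P3,P4] Q2=[P1]
t=12-14: P2@Q1 runs 2, rem=0, completes. Q0=[] Q1=[P3,P4] Q2=[P1]
t=14-17: P3@Q1 runs 3, rem=9, I/O yield, promote→Q0. Q0=[P3] Q1=[P4] Q2=[P1]
t=17-19: P3@Q0 runs 2, rem=7, quantum used, demote→Q1. Q0=[] Q1=[P4,P3] Q2=[P1]
t=19-22: P4@Q1 runs 3, rem=6, I/O yield, promote→Q0. Q0=[P4] Q1=[P3] Q2=[P1]
t=22-24: P4@Q0 runs 2, rem=4, quantum used, demote→Q1. Q0=[] Q1=[P3,P4] Q2=[P1]
t=24-27: P3@Q1 runs 3, rem=4, I/O yield, promote→Q0. Q0=[P3] Q1=[P4] Q2=[P1]
t=27-29: P3@Q0 runs 2, rem=2, quantum used, demote→Q1. Q0=[] Q1=[P4,P3] Q2=[P1]
t=29-32: P4@Q1 runs 3, rem=1, I/O yield, promote→Q0. Q0=[P4] Q1=[P3] Q2=[P1]
t=32-33: P4@Q0 runs 1, rem=0, completes. Q0=[] Q1=[P3] Q2=[P1]
t=33-35: P3@Q1 runs 2, rem=0, completes. Q0=[] Q1=[] Q2=[P1]
t=35-41: P1@Q2 runs 6, rem=0, completes. Q0=[] Q1=[] Q2=[]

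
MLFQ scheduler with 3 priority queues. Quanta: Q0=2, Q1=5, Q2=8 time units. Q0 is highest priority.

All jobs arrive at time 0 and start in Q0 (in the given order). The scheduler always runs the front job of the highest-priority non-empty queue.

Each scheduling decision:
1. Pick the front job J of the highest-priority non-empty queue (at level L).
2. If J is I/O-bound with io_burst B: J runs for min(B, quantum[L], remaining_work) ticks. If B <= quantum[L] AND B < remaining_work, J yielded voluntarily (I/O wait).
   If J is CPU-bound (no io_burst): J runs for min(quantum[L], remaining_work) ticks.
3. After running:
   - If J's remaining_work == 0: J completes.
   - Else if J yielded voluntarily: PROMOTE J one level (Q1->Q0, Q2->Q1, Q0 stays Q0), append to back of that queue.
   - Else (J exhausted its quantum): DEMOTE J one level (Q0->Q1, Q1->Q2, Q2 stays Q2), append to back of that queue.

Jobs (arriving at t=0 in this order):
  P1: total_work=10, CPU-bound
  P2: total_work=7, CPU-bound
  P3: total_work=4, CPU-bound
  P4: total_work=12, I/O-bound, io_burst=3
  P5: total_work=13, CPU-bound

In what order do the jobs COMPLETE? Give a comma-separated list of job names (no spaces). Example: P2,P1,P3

Answer: P2,P3,P4,P1,P5

Derivation:
t=0-2: P1@Q0 runs 2, rem=8, quantum used, demote→Q1. Q0=[P2,P3,P4,P5] Q1=[P1] Q2=[]
t=2-4: P2@Q0 runs 2, rem=5, quantum used, demote→Q1. Q0=[P3,P4,P5] Q1=[P1,P2] Q2=[]
t=4-6: P3@Q0 runs 2, rem=2, quantum used, demote→Q1. Q0=[P4,P5] Q1=[P1,P2,P3] Q2=[]
t=6-8: P4@Q0 runs 2, rem=10, quantum used, demote→Q1. Q0=[P5] Q1=[P1,P2,P3,P4] Q2=[]
t=8-10: P5@Q0 runs 2, rem=11, quantum used, demote→Q1. Q0=[] Q1=[P1,P2,P3,P4,P5] Q2=[]
t=10-15: P1@Q1 runs 5, rem=3, quantum used, demote→Q2. Q0=[] Q1=[P2,P3,P4,P5] Q2=[P1]
t=15-20: P2@Q1 runs 5, rem=0, completes. Q0=[] Q1=[P3,P4,P5] Q2=[P1]
t=20-22: P3@Q1 runs 2, rem=0, completes. Q0=[] Q1=[P4,P5] Q2=[P1]
t=22-25: P4@Q1 runs 3, rem=7, I/O yield, promote→Q0. Q0=[P4] Q1=[P5] Q2=[P1]
t=25-27: P4@Q0 runs 2, rem=5, quantum used, demote→Q1. Q0=[] Q1=[P5,P4] Q2=[P1]
t=27-32: P5@Q1 runs 5, rem=6, quantum used, demote→Q2. Q0=[] Q1=[P4] Q2=[P1,P5]
t=32-35: P4@Q1 runs 3, rem=2, I/O yield, promote→Q0. Q0=[P4] Q1=[] Q2=[P1,P5]
t=35-37: P4@Q0 runs 2, rem=0, completes. Q0=[] Q1=[] Q2=[P1,P5]
t=37-40: P1@Q2 runs 3, rem=0, completes. Q0=[] Q1=[] Q2=[P5]
t=40-46: P5@Q2 runs 6, rem=0, completes. Q0=[] Q1=[] Q2=[]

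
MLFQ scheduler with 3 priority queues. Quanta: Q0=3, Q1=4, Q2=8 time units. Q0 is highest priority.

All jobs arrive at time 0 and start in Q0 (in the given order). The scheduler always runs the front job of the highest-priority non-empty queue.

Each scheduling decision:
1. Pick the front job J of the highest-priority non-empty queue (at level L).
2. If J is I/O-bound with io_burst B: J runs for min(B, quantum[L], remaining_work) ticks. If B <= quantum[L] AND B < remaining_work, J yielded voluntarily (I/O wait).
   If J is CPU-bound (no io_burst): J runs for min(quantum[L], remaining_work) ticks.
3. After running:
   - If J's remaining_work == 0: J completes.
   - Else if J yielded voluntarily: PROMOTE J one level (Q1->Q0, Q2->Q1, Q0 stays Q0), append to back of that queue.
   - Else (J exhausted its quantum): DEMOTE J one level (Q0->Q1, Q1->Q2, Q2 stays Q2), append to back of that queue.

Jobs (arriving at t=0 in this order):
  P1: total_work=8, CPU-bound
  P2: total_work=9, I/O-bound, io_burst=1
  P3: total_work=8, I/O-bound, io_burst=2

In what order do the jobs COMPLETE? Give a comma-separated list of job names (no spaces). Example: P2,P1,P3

t=0-3: P1@Q0 runs 3, rem=5, quantum used, demote→Q1. Q0=[P2,P3] Q1=[P1] Q2=[]
t=3-4: P2@Q0 runs 1, rem=8, I/O yield, promote→Q0. Q0=[P3,P2] Q1=[P1] Q2=[]
t=4-6: P3@Q0 runs 2, rem=6, I/O yield, promote→Q0. Q0=[P2,P3] Q1=[P1] Q2=[]
t=6-7: P2@Q0 runs 1, rem=7, I/O yield, promote→Q0. Q0=[P3,P2] Q1=[P1] Q2=[]
t=7-9: P3@Q0 runs 2, rem=4, I/O yield, promote→Q0. Q0=[P2,P3] Q1=[P1] Q2=[]
t=9-10: P2@Q0 runs 1, rem=6, I/O yield, promote→Q0. Q0=[P3,P2] Q1=[P1] Q2=[]
t=10-12: P3@Q0 runs 2, rem=2, I/O yield, promote→Q0. Q0=[P2,P3] Q1=[P1] Q2=[]
t=12-13: P2@Q0 runs 1, rem=5, I/O yield, promote→Q0. Q0=[P3,P2] Q1=[P1] Q2=[]
t=13-15: P3@Q0 runs 2, rem=0, completes. Q0=[P2] Q1=[P1] Q2=[]
t=15-16: P2@Q0 runs 1, rem=4, I/O yield, promote→Q0. Q0=[P2] Q1=[P1] Q2=[]
t=16-17: P2@Q0 runs 1, rem=3, I/O yield, promote→Q0. Q0=[P2] Q1=[P1] Q2=[]
t=17-18: P2@Q0 runs 1, rem=2, I/O yield, promote→Q0. Q0=[P2] Q1=[P1] Q2=[]
t=18-19: P2@Q0 runs 1, rem=1, I/O yield, promote→Q0. Q0=[P2] Q1=[P1] Q2=[]
t=19-20: P2@Q0 runs 1, rem=0, completes. Q0=[] Q1=[P1] Q2=[]
t=20-24: P1@Q1 runs 4, rem=1, quantum used, demote→Q2. Q0=[] Q1=[] Q2=[P1]
t=24-25: P1@Q2 runs 1, rem=0, completes. Q0=[] Q1=[] Q2=[]

Answer: P3,P2,P1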